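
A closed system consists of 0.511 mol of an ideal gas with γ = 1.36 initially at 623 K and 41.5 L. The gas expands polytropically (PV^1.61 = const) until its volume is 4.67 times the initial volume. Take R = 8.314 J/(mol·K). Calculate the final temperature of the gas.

243 K

P₁ = nRT₁/V₁ = 0.511×8.314×623/41.5 = 63.8 kPa.
Polytropic n=1.61: T₂ = T₁(V₁/V₂)^(n−1) = 623×(0.214)^0.61 = 243 K; P₂ = P₁(V₁/V₂)^n = 5.33 kPa.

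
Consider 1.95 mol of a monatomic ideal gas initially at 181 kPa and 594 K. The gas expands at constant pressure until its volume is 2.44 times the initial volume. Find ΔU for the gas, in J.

V₁ = nRT₁/P₁ = 1.95×8.314×594/181 = 53.2 L.
Isobaric: P stays 181 kPa; V/T = const ⇒ T₂ = 1450 K, V₂ = 130 L.
For an ideal gas ΔU = nCvΔT with Cv = (3/2)R = 12.5 J/(mol·K).
ΔU = 1.95×12.5×(1450−594) = 20800 J.

20800 J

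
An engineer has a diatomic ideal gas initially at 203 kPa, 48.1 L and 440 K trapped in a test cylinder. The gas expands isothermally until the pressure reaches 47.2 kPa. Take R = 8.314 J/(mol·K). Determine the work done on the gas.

n = P₁V₁/(RT₁) = 203×48.1/(8.314×440) = 2.67 mol.
Isothermal: T stays 440 K; PV = const ⇒ V₂ = 207 L, P₂ = 47.2 kPa.
W = nRT ln(V₂/V₁) = 2.67×8.314×440×ln(4.30) = 14200 J.
Work done on the gas = −W_by = -14200 J.

-14200 J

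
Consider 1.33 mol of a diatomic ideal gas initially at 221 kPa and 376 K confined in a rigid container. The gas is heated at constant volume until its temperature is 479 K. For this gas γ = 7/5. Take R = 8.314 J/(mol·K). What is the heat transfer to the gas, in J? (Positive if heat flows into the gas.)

2850 J

V₁ = nRT₁/P₁ = 1.33×8.314×376/221 = 18.8 L.
Isochoric: V stays 18.8 L; P/T = const ⇒ T₂ = 479 K, P₂ = 282 kPa.
W = 0 (no volume change).
ΔU = nCvΔT = 1.33×20.8×(479−376) = 2850 J.
Q = ΔU = 2850 J.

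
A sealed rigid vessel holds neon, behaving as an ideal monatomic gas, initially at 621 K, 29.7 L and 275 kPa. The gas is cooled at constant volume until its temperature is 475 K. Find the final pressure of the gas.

Isochoric: V stays 29.7 L; P/T = const ⇒ T₂ = 475 K, P₂ = 210 kPa.

210 kPa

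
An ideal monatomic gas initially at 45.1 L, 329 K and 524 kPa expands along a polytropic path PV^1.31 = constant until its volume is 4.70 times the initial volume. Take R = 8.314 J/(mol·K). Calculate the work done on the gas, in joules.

-29000 J

n = P₁V₁/(RT₁) = 524×45.1/(8.314×329) = 8.64 mol.
Polytropic n=1.31: T₂ = T₁(V₁/V₂)^(n−1) = 329×(0.213)^0.31 = 204 K; P₂ = P₁(V₁/V₂)^n = 69.0 kPa.
W = (P₁V₁−P₂V₂)/(n−1) = (524×45.1−69.0×212)/0.31 = 29000 J.
Work done on the gas = −W_by = -29000 J.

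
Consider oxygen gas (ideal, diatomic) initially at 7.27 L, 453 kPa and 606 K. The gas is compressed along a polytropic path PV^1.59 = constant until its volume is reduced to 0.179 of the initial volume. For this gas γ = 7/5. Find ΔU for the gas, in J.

14500 J

n = P₁V₁/(RT₁) = 453×7.27/(8.314×606) = 0.654 mol.
Polytropic n=1.59: T₂ = T₁(V₁/V₂)^(n−1) = 606×(5.59)^0.59 = 1670 K; P₂ = P₁(V₁/V₂)^n = 6980 kPa.
For an ideal gas ΔU = nCvΔT with Cv = (5/2)R = 20.8 J/(mol·K).
ΔU = 0.654×20.8×(1670−606) = 14500 J.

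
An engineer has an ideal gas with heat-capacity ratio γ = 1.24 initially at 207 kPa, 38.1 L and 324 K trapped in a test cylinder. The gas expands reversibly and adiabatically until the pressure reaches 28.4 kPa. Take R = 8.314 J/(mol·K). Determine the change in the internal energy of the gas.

-10500 J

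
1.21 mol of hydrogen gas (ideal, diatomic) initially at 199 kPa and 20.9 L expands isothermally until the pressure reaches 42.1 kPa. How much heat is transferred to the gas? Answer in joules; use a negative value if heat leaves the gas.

T₁ = P₁V₁/(nR) = 199×20.9/(1.21×8.314) = 413 K.
Isothermal: T stays 413 K; PV = const ⇒ V₂ = 98.8 L, P₂ = 42.1 kPa.
ΔU = 0 (ideal gas, T constant).
W = nRT ln(V₂/V₁) = 1.21×8.314×413×ln(4.73) = 6460 J.
Q = ΔU + W = 6460 J.

6460 J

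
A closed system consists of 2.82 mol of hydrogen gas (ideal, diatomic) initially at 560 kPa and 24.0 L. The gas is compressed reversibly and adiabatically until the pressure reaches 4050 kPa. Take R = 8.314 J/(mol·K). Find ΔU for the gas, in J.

T₁ = P₁V₁/(nR) = 560×24.0/(2.82×8.314) = 573 K.
Adiabatic: T₂/T₁ = (P₂/P₁)^((γ−1)/γ) ⇒ T₂ = 573×(7.23)^0.286 = 1010 K; V₂ = 5.84 L.
For an ideal gas ΔU = nCvΔT with Cv = (5/2)R = 20.8 J/(mol·K).
ΔU = 2.82×20.8×(1010−573) = 25500 J.

25500 J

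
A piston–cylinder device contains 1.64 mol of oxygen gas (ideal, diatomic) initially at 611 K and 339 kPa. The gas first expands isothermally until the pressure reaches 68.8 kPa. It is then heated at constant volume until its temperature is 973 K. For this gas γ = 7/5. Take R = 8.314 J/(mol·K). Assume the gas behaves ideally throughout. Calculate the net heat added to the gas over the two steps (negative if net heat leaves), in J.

25600 J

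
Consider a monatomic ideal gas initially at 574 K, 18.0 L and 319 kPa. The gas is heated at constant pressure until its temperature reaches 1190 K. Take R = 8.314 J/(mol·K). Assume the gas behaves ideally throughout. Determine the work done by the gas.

n = P₁V₁/(RT₁) = 319×18.0/(8.314×574) = 1.20 mol.
Isobaric: P stays 319 kPa; V/T = const ⇒ T₂ = 1190 K, V₂ = 37.3 L.
W = PΔV = 319×(37.3−18.0) kPa·L = 6160 J.

6160 J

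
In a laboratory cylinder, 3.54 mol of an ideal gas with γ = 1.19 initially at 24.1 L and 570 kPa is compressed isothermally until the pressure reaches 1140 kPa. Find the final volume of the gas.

12.1 L

T₁ = P₁V₁/(nR) = 570×24.1/(3.54×8.314) = 467 K.
Isothermal: T stays 467 K; PV = const ⇒ V₂ = 12.1 L, P₂ = 1140 kPa.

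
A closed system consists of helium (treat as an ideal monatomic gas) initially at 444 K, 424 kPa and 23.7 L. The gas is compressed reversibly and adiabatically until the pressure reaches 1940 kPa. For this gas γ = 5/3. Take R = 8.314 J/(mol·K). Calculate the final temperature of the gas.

Adiabatic: T₂/T₁ = (P₂/P₁)^((γ−1)/γ) ⇒ T₂ = 444×(4.58)^0.400 = 816 K; V₂ = 9.52 L.

816 K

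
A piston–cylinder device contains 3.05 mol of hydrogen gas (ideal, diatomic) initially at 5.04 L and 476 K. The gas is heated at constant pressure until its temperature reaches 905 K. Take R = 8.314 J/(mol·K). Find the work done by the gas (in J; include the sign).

10900 J

P₁ = nRT₁/V₁ = 3.05×8.314×476/5.04 = 2390 kPa.
Isobaric: P stays 2390 kPa; V/T = const ⇒ T₂ = 905 K, V₂ = 9.58 L.
W = PΔV = 2390×(9.58−5.04) kPa·L = 10900 J.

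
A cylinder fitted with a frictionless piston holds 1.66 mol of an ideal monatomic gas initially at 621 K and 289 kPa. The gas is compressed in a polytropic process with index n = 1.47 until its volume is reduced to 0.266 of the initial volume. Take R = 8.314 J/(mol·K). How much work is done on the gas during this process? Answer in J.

15700 J

V₁ = nRT₁/P₁ = 1.66×8.314×621/289 = 29.7 L.
Polytropic n=1.47: T₂ = T₁(V₁/V₂)^(n−1) = 621×(3.76)^0.47 = 1160 K; P₂ = P₁(V₁/V₂)^n = 2020 kPa.
W = (P₁V₁−P₂V₂)/(n−1) = (289×29.7−2020×7.89)/0.47 = -15700 J.
Work done on the gas = −W_by = 15700 J.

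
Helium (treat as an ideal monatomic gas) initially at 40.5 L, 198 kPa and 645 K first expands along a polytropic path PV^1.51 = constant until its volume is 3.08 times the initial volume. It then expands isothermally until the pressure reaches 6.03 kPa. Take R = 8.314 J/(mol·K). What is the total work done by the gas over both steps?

15000 J

n = P₁V₁/(RT₁) = 198×40.5/(8.314×645) = 1.50 mol.
Step 1 — Polytropic n=1.51: T₂ = T₁(V₁/V₂)^(n−1) = 645×(0.325)^0.51 = 363 K; P₂ = P₁(V₁/V₂)^n = 36.2 kPa.
W = (P₁V₁−P₂V₂)/(n−1) = (198×40.5−36.2×125)/0.51 = 6860 J.
ΔU = nCvΔT = 1.50×12.5×(363−645) = -5250 J.
Q = ΔU + W = 1610 J.
State after step 1: P = 36.2 kPa, V = 125 L, T = 363 K.
Step 2 — Isothermal: T stays 363 K; PV = const ⇒ V₂ = 749 L, P₂ = 6.03 kPa.
ΔU = 0 (ideal gas, T constant).
W = nRT ln(V₂/V₁) = 1.50×8.314×363×ln(6.01) = 8100 J.
Q = ΔU + W = 8100 J.
Net over both steps: W = 15000 J, Q = 9710 J, ΔU = -5250 J.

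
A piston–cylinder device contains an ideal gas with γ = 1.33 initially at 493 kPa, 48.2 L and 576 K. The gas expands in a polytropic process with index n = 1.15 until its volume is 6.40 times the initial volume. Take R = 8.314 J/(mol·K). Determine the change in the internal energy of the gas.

-17500 J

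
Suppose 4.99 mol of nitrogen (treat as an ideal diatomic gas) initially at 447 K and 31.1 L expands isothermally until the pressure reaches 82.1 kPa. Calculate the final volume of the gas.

226 L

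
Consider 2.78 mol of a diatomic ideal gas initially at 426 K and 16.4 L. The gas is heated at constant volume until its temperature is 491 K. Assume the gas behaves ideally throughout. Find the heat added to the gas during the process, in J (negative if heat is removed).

3760 J

P₁ = nRT₁/V₁ = 2.78×8.314×426/16.4 = 600 kPa.
Isochoric: V stays 16.4 L; P/T = const ⇒ T₂ = 491 K, P₂ = 692 kPa.
W = 0 (no volume change).
ΔU = nCvΔT = 2.78×20.8×(491−426) = 3760 J.
Q = ΔU = 3760 J.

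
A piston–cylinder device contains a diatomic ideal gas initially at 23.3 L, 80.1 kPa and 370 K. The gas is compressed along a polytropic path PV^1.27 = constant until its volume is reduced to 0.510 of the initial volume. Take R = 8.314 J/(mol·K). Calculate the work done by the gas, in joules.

n = P₁V₁/(RT₁) = 80.1×23.3/(8.314×370) = 0.607 mol.
Polytropic n=1.27: T₂ = T₁(V₁/V₂)^(n−1) = 370×(1.96)^0.27 = 444 K; P₂ = P₁(V₁/V₂)^n = 188 kPa.
W = (P₁V₁−P₂V₂)/(n−1) = (80.1×23.3−188×11.9)/0.27 = -1380 J.

-1380 J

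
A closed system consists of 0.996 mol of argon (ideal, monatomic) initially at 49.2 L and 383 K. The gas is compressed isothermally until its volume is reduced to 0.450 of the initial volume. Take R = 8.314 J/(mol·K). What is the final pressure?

143 kPa

P₁ = nRT₁/V₁ = 0.996×8.314×383/49.2 = 64.5 kPa.
Isothermal: T stays 383 K; PV = const ⇒ V₂ = 22.1 L, P₂ = 143 kPa.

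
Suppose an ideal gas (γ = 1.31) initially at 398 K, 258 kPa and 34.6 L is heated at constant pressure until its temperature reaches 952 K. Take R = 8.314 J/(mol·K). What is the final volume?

82.8 L

Isobaric: P stays 258 kPa; V/T = const ⇒ T₂ = 952 K, V₂ = 82.8 L.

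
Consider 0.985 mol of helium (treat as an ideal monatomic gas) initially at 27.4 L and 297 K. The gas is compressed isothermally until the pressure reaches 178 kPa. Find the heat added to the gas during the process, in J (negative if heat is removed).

-1690 J

P₁ = nRT₁/V₁ = 0.985×8.314×297/27.4 = 88.8 kPa.
Isothermal: T stays 297 K; PV = const ⇒ V₂ = 13.7 L, P₂ = 178 kPa.
ΔU = 0 (ideal gas, T constant).
W = nRT ln(V₂/V₁) = 0.985×8.314×297×ln(0.499) = -1690 J.
Q = ΔU + W = -1690 J.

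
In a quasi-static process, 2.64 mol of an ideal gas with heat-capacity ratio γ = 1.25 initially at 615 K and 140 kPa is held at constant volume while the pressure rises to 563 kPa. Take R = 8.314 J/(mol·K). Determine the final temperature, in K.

2470 K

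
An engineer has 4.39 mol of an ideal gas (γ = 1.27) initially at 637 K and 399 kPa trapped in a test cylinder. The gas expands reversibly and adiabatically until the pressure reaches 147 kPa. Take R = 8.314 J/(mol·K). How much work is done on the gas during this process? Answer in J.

V₁ = nRT₁/P₁ = 4.39×8.314×637/399 = 58.3 L.
Adiabatic: T₂/T₁ = (P₂/P₁)^((γ−1)/γ) ⇒ T₂ = 637×(0.368)^0.213 = 515 K; V₂ = 128 L.
ΔU = nCvΔT = 4.39×30.8×(515−637) = -16500 J.
Q = 0 for an adiabatic process, so W = −ΔU = 16500 J.
Work done on the gas = −W_by = -16500 J.

-16500 J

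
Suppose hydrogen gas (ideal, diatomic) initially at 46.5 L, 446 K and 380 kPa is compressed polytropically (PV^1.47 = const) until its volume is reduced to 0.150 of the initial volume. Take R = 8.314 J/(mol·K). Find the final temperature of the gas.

Polytropic n=1.47: T₂ = T₁(V₁/V₂)^(n−1) = 446×(6.67)^0.47 = 1090 K; P₂ = P₁(V₁/V₂)^n = 6180 kPa.

1090 K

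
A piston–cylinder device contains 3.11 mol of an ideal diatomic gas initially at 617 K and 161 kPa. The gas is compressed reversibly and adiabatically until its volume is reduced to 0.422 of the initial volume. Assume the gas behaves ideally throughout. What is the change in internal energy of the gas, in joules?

V₁ = nRT₁/P₁ = 3.11×8.314×617/161 = 99.1 L.
Adiabatic: TV^(γ−1) = const ⇒ T₂ = 617×(2.37)^0.400 = 871 K; PV^γ = const ⇒ P₂ = 539 kPa.
For an ideal gas ΔU = nCvΔT with Cv = (5/2)R = 20.8 J/(mol·K).
ΔU = 3.11×20.8×(871−617) = 16400 J.

16400 J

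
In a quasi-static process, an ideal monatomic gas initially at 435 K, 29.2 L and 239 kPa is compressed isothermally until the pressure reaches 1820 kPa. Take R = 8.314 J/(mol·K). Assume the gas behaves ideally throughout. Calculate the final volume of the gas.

Isothermal: T stays 435 K; PV = const ⇒ V₂ = 3.83 L, P₂ = 1820 kPa.

3.83 L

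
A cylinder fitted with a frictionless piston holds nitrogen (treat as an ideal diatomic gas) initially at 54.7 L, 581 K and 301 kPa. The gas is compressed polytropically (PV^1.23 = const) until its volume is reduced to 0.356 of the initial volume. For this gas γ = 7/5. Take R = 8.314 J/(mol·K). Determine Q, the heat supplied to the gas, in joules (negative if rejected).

n = P₁V₁/(RT₁) = 301×54.7/(8.314×581) = 3.41 mol.
Polytropic n=1.23: T₂ = T₁(V₁/V₂)^(n−1) = 581×(2.81)^0.23 = 737 K; P₂ = P₁(V₁/V₂)^n = 1070 kPa.
W = (P₁V₁−P₂V₂)/(n−1) = (301×54.7−1070×19.5)/0.23 = -19200 J.
ΔU = nCvΔT = 3.41×20.8×(737−581) = 11000 J.
Q = ΔU + W = -8160 J.

-8160 J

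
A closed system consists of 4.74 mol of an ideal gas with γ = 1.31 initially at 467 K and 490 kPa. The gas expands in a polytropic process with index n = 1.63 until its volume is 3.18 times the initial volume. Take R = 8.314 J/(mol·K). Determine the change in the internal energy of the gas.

-30700 J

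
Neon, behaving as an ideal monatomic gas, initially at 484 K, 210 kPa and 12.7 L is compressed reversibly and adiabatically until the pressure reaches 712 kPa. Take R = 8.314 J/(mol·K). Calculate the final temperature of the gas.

Adiabatic: T₂/T₁ = (P₂/P₁)^((γ−1)/γ) ⇒ T₂ = 484×(3.39)^0.400 = 789 K; V₂ = 6.10 L.

789 K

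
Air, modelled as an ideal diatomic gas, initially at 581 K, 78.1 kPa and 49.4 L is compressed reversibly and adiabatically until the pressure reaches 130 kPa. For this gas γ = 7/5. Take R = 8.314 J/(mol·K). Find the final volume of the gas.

34.3 L

Adiabatic: T₂/T₁ = (P₂/P₁)^((γ−1)/γ) ⇒ T₂ = 581×(1.66)^0.286 = 672 K; V₂ = 34.3 L.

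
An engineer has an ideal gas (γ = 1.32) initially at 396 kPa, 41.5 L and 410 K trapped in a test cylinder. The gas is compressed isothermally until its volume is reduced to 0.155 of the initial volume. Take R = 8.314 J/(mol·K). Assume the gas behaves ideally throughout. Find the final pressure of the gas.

2550 kPa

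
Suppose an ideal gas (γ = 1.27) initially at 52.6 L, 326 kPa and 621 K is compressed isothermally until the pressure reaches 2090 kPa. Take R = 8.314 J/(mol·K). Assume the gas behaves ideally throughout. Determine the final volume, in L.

Isothermal: T stays 621 K; PV = const ⇒ V₂ = 8.20 L, P₂ = 2090 kPa.

8.20 L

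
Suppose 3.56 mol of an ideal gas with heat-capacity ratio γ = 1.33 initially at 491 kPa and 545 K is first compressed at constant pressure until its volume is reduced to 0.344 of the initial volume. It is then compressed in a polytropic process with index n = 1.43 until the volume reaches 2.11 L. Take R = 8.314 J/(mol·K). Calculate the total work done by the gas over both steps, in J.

V₁ = nRT₁/P₁ = 3.56×8.314×545/491 = 32.9 L.
Step 1 — Isobaric: P stays 491 kPa; V/T = const ⇒ T₂ = 187 K, V₂ = 11.3 L.
W = PΔV = 491×(11.3−32.9) kPa·L = -10600 J.
ΔU = nCvΔT = 3.56×25.2×(187−545) = -32100 J.
Q = ΔU + W = nCpΔT = -42600 J.
State after step 1: P = 491 kPa, V = 11.3 L, T = 187 K.
Step 2 — Polytropic n=1.43: T₂ = T₁(V₁/V₂)^(n−1) = 187×(5.36)^0.43 = 386 K; P₂ = P₁(V₁/V₂)^n = 5410 kPa.
W = (P₁V₁−P₂V₂)/(n−1) = (491×11.3−5410×2.11)/0.43 = -13700 J.
ΔU = nCvΔT = 3.56×25.2×(386−187) = 17800 J.
Q = ΔU + W = 4140 J.
Net over both steps: W = -24200 J, Q = -38500 J, ΔU = -14300 J.

-24200 J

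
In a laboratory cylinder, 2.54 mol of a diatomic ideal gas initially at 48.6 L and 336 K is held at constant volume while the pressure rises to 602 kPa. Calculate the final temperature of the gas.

P₁ = nRT₁/V₁ = 2.54×8.314×336/48.6 = 146 kPa.
Isochoric: V stays 48.6 L; P/T = const ⇒ T₂ = 1390 K, P₂ = 602 kPa.

1390 K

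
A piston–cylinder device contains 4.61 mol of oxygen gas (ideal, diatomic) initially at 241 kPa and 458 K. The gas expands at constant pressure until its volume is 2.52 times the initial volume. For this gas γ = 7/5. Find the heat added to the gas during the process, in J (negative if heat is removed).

93400 J

V₁ = nRT₁/P₁ = 4.61×8.314×458/241 = 72.8 L.
Isobaric: P stays 241 kPa; V/T = const ⇒ T₂ = 1150 K, V₂ = 184 L.
W = PΔV = 241×(184−72.8) kPa·L = 26700 J.
ΔU = nCvΔT = 4.61×20.8×(1150−458) = 66700 J.
Q = ΔU + W = nCpΔT = 93400 J.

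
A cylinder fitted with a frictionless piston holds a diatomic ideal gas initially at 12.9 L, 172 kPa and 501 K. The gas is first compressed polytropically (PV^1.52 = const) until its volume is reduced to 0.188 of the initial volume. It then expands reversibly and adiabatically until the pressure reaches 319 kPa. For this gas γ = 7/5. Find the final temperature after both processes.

690 K

n = P₁V₁/(RT₁) = 172×12.9/(8.314×501) = 0.533 mol.
Step 1 — Polytropic n=1.52: T₂ = T₁(V₁/V₂)^(n−1) = 501×(5.32)^0.52 = 1190 K; P₂ = P₁(V₁/V₂)^n = 2180 kPa.
W = (P₁V₁−P₂V₂)/(n−1) = (172×12.9−2180×2.43)/0.52 = -5910 J.
ΔU = nCvΔT = 0.533×20.8×(1190−501) = 7680 J.
Q = ΔU + W = 1770 J.
State after step 1: P = 2180 kPa, V = 2.43 L, T = 1190 K.
Step 2 — Adiabatic: T₂/T₁ = (P₂/P₁)^((γ−1)/γ) ⇒ T₂ = 1190×(0.146)^0.286 = 690 K; V₂ = 9.58 L.
ΔU = nCvΔT = 0.533×20.8×(690−1190) = -5590 J.
Q = 0 for an adiabatic process, so W = −ΔU = 5590 J.
Net over both steps: W = -317 J, Q = 1770 J, ΔU = 2090 J.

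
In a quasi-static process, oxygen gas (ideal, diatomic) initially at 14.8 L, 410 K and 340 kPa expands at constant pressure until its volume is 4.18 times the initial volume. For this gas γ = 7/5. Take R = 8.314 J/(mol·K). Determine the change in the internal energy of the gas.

40000 J

n = P₁V₁/(RT₁) = 340×14.8/(8.314×410) = 1.48 mol.
Isobaric: P stays 340 kPa; V/T = const ⇒ T₂ = 1710 K, V₂ = 61.9 L.
For an ideal gas ΔU = nCvΔT with Cv = (5/2)R = 20.8 J/(mol·K).
ΔU = 1.48×20.8×(1710−410) = 40000 J.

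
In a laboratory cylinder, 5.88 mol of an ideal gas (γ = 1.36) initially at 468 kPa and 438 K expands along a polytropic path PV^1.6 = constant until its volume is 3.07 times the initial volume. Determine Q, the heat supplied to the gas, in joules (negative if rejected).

V₁ = nRT₁/P₁ = 5.88×8.314×438/468 = 45.8 L.
Polytropic n=1.6: T₂ = T₁(V₁/V₂)^(n−1) = 438×(0.326)^0.60 = 223 K; P₂ = P₁(V₁/V₂)^n = 77.8 kPa.
W = (P₁V₁−P₂V₂)/(n−1) = (468×45.8−77.8×140)/0.60 = 17500 J.
ΔU = nCvΔT = 5.88×23.1×(223−438) = -29100 J.
Q = ΔU + W = -11700 J.

-11700 J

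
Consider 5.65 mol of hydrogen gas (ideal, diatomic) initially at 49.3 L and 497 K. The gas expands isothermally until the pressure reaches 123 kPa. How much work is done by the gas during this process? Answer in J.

P₁ = nRT₁/V₁ = 5.65×8.314×497/49.3 = 474 kPa.
Isothermal: T stays 497 K; PV = const ⇒ V₂ = 190 L, P₂ = 123 kPa.
W = nRT ln(V₂/V₁) = 5.65×8.314×497×ln(3.85) = 31500 J.

31500 J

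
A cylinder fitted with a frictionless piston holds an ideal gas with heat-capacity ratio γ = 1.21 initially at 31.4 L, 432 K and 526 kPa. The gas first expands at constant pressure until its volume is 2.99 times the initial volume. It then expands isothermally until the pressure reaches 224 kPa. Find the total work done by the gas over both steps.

75000 J

n = P₁V₁/(RT₁) = 526×31.4/(8.314×432) = 4.60 mol.
Step 1 — Isobaric: P stays 526 kPa; V/T = const ⇒ T₂ = 1290 K, V₂ = 93.9 L.
W = PΔV = 526×(93.9−31.4) kPa·L = 32900 J.
ΔU = nCvΔT = 4.60×39.6×(1290−432) = 157000 J.
Q = ΔU + W = nCpΔT = 189000 J.
State after step 1: P = 526 kPa, V = 93.9 L, T = 1290 K.
Step 2 — Isothermal: T stays 1290 K; PV = const ⇒ V₂ = 220 L, P₂ = 224 kPa.
ΔU = 0 (ideal gas, T constant).
W = nRT ln(V₂/V₁) = 4.60×8.314×1290×ln(2.35) = 42200 J.
Q = ΔU + W = 42200 J.
Net over both steps: W = 75000 J, Q = 232000 J, ΔU = 157000 J.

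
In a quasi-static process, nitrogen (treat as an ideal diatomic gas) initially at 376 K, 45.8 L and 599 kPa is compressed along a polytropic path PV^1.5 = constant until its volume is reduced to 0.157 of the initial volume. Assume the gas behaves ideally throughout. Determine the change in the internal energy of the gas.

105000 J

n = P₁V₁/(RT₁) = 599×45.8/(8.314×376) = 8.78 mol.
Polytropic n=1.5: T₂ = T₁(V₁/V₂)^(n−1) = 376×(6.37)^0.50 = 949 K; P₂ = P₁(V₁/V₂)^n = 9630 kPa.
For an ideal gas ΔU = nCvΔT with Cv = (5/2)R = 20.8 J/(mol·K).
ΔU = 8.78×20.8×(949−376) = 105000 J.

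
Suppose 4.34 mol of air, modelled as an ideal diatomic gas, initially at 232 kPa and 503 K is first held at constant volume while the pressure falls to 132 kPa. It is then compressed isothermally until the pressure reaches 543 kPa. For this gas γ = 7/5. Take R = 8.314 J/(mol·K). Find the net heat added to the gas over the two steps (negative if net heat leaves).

-34200 J

V₁ = nRT₁/P₁ = 4.34×8.314×503/232 = 78.2 L.
Step 1 — Isochoric: V stays 78.2 L; P/T = const ⇒ T₂ = 286 K, P₂ = 132 kPa.
W = 0 (no volume change).
ΔU = nCvΔT = 4.34×20.8×(286−503) = -19600 J.
Q = ΔU = -19600 J.
State after step 1: P = 132 kPa, V = 78.2 L, T = 286 K.
Step 2 — Isothermal: T stays 286 K; PV = const ⇒ V₂ = 19.0 L, P₂ = 543 kPa.
ΔU = 0 (ideal gas, T constant).
W = nRT ln(V₂/V₁) = 4.34×8.314×286×ln(0.243) = -14600 J.
Q = ΔU + W = -14600 J.
Net over both steps: W = -14600 J, Q = -34200 J, ΔU = -19600 J.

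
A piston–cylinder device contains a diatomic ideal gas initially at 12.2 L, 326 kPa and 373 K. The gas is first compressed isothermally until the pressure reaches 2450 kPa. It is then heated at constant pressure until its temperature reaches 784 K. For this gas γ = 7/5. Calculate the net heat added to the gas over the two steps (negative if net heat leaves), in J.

n = P₁V₁/(RT₁) = 326×12.2/(8.314×373) = 1.28 mol.
Step 1 — Isothermal: T stays 373 K; PV = const ⇒ V₂ = 1.62 L, P₂ = 2450 kPa.
ΔU = 0 (ideal gas, T constant).
W = nRT ln(V₂/V₁) = 1.28×8.314×373×ln(0.133) = -8020 J.
Q = ΔU + W = -8020 J.
State after step 1: P = 2450 kPa, V = 1.62 L, T = 373 K.
Step 2 — Isobaric: P stays 2450 kPa; V/T = const ⇒ T₂ = 784 K, V₂ = 3.41 L.
W = PΔV = 2450×(3.41−1.62) kPa·L = 4380 J.
ΔU = nCvΔT = 1.28×20.8×(784−373) = 11000 J.
Q = ΔU + W = nCpΔT = 15300 J.
Net over both steps: W = -3640 J, Q = 7320 J, ΔU = 11000 J.

7320 J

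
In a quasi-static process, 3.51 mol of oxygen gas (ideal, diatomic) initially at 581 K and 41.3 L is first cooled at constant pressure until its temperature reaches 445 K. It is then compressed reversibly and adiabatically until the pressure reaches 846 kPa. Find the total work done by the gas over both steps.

-11400 J

P₁ = nRT₁/V₁ = 3.51×8.314×581/41.3 = 411 kPa.
Step 1 — Isobaric: P stays 411 kPa; V/T = const ⇒ T₂ = 445 K, V₂ = 31.6 L.
W = PΔV = 411×(31.6−41.3) kPa·L = -3970 J.
ΔU = nCvΔT = 3.51×20.8×(445−581) = -9920 J.
Q = ΔU + W = nCpΔT = -13900 J.
State after step 1: P = 411 kPa, V = 31.6 L, T = 445 K.
Step 2 — Adiabatic: T₂/T₁ = (P₂/P₁)^((γ−1)/γ) ⇒ T₂ = 445×(2.06)^0.286 = 547 K; V₂ = 18.9 L.
ΔU = nCvΔT = 3.51×20.8×(547−445) = 7450 J.
Q = 0 for an adiabatic process, so W = −ΔU = -7450 J.
Net over both steps: W = -11400 J, Q = -13900 J, ΔU = -2470 J.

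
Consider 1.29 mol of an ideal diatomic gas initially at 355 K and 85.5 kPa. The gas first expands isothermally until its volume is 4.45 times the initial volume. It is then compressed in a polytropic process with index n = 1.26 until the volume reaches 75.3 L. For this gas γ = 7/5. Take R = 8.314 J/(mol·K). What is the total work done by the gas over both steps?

V₁ = nRT₁/P₁ = 1.29×8.314×355/85.5 = 44.5 L.
Step 1 — Isothermal: T stays 355 K; PV = const ⇒ V₂ = 198 L, P₂ = 19.2 kPa.
ΔU = 0 (ideal gas, T constant).
W = nRT ln(V₂/V₁) = 1.29×8.314×355×ln(4.45) = 5680 J.
Q = ΔU + W = 5680 J.
State after step 1: P = 19.2 kPa, V = 198 L, T = 355 K.
Step 2 — Polytropic n=1.26: T₂ = T₁(V₁/V₂)^(n−1) = 355×(2.63)^0.26 = 457 K; P₂ = P₁(V₁/V₂)^n = 65.0 kPa.
W = (P₁V₁−P₂V₂)/(n−1) = (19.2×198−65.0×75.3)/0.26 = -4190 J.
ΔU = nCvΔT = 1.29×20.8×(457−355) = 2720 J.
Q = ΔU + W = -1470 J.
Net over both steps: W = 1500 J, Q = 4220 J, ΔU = 2720 J.

1500 J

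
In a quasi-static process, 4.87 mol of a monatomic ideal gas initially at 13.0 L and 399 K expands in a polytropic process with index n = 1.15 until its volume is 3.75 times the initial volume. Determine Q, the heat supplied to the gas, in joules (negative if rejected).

P₁ = nRT₁/V₁ = 4.87×8.314×399/13.0 = 1240 kPa.
Polytropic n=1.15: T₂ = T₁(V₁/V₂)^(n−1) = 399×(0.267)^0.15 = 327 K; P₂ = P₁(V₁/V₂)^n = 272 kPa.
W = (P₁V₁−P₂V₂)/(n−1) = (1240×13.0−272×48.8)/0.15 = 19400 J.
ΔU = nCvΔT = 4.87×12.5×(327−399) = -4360 J.
Q = ΔU + W = 15000 J.

15000 J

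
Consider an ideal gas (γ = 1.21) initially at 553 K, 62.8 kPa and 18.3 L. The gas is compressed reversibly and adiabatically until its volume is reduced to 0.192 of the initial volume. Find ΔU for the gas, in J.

n = P₁V₁/(RT₁) = 62.8×18.3/(8.314×553) = 0.250 mol.
Adiabatic: TV^(γ−1) = const ⇒ T₂ = 553×(5.21)^0.210 = 782 K; PV^γ = const ⇒ P₂ = 463 kPa.
For an ideal gas ΔU = nCvΔT with Cv = R/(γ−1) = 39.6 J/(mol·K).
ΔU = 0.250×39.6×(782−553) = 2270 J.

2270 J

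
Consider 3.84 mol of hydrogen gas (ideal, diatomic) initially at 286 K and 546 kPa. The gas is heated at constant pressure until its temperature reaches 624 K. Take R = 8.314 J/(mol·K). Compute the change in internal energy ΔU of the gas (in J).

27000 J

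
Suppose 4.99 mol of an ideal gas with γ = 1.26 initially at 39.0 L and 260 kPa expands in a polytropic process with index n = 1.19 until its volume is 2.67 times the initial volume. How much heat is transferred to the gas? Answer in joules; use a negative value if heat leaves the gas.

2450 J

T₁ = P₁V₁/(nR) = 260×39.0/(4.99×8.314) = 244 K.
Polytropic n=1.19: T₂ = T₁(V₁/V₂)^(n−1) = 244×(0.375)^0.19 = 203 K; P₂ = P₁(V₁/V₂)^n = 80.8 kPa.
W = (P₁V₁−P₂V₂)/(n−1) = (260×39.0−80.8×104)/0.19 = 9080 J.
ΔU = nCvΔT = 4.99×32.0×(203−244) = -6640 J.
Q = ΔU + W = 2450 J.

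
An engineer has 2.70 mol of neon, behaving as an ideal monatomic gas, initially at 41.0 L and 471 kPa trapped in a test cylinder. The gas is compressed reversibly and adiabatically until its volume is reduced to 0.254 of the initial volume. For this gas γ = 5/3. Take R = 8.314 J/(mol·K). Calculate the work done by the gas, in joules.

T₁ = P₁V₁/(nR) = 471×41.0/(2.70×8.314) = 860 K.
Adiabatic: TV^(γ−1) = const ⇒ T₂ = 860×(3.94)^0.667 = 2140 K; PV^γ = const ⇒ P₂ = 4620 kPa.
ΔU = nCvΔT = 2.70×12.5×(2140−860) = 43300 J.
Q = 0 for an adiabatic process, so W = −ΔU = -43300 J.

-43300 J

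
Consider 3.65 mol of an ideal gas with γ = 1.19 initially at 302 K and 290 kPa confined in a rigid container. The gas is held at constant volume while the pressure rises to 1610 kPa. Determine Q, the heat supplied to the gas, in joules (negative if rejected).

220000 J

V₁ = nRT₁/P₁ = 3.65×8.314×302/290 = 31.6 L.
Isochoric: V stays 31.6 L; P/T = const ⇒ T₂ = 1680 K, P₂ = 1610 kPa.
W = 0 (no volume change).
ΔU = nCvΔT = 3.65×43.8×(1680−302) = 220000 J.
Q = ΔU = 220000 J.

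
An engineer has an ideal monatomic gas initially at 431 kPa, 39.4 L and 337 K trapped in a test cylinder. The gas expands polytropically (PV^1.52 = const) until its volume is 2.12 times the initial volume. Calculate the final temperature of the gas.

Polytropic n=1.52: T₂ = T₁(V₁/V₂)^(n−1) = 337×(0.472)^0.52 = 228 K; P₂ = P₁(V₁/V₂)^n = 138 kPa.

228 K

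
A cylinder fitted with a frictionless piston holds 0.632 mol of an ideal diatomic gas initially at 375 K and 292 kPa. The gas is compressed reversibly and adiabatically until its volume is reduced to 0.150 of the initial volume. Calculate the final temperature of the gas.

801 K

V₁ = nRT₁/P₁ = 0.632×8.314×375/292 = 6.75 L.
Adiabatic: TV^(γ−1) = const ⇒ T₂ = 375×(6.67)^0.400 = 801 K; PV^γ = const ⇒ P₂ = 4160 kPa.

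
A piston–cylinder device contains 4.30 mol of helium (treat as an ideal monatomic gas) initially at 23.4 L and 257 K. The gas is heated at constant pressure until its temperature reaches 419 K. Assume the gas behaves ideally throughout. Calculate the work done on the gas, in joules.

P₁ = nRT₁/V₁ = 4.30×8.314×257/23.4 = 393 kPa.
Isobaric: P stays 393 kPa; V/T = const ⇒ T₂ = 419 K, V₂ = 38.2 L.
W = PΔV = 393×(38.2−23.4) kPa·L = 5790 J.
Work done on the gas = −W_by = -5790 J.

-5790 J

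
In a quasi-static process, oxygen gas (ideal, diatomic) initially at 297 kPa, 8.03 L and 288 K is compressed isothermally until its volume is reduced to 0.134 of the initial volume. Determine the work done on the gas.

4790 J

n = P₁V₁/(RT₁) = 297×8.03/(8.314×288) = 0.996 mol.
Isothermal: T stays 288 K; PV = const ⇒ V₂ = 1.08 L, P₂ = 2220 kPa.
W = nRT ln(V₂/V₁) = 0.996×8.314×288×ln(0.134) = -4790 J.
Work done on the gas = −W_by = 4790 J.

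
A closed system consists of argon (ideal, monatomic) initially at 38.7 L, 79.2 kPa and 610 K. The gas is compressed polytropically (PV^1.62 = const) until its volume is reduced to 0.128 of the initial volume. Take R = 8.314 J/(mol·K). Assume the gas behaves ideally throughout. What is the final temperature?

Polytropic n=1.62: T₂ = T₁(V₁/V₂)^(n−1) = 610×(7.81)^0.62 = 2180 K; P₂ = P₁(V₁/V₂)^n = 2210 kPa.

2180 K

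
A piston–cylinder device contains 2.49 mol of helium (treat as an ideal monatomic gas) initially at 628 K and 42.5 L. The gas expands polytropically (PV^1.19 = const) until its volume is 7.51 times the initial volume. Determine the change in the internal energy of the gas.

P₁ = nRT₁/V₁ = 2.49×8.314×628/42.5 = 306 kPa.
Polytropic n=1.19: T₂ = T₁(V₁/V₂)^(n−1) = 628×(0.133)^0.19 = 428 K; P₂ = P₁(V₁/V₂)^n = 27.8 kPa.
For an ideal gas ΔU = nCvΔT with Cv = (3/2)R = 12.5 J/(mol·K).
ΔU = 2.49×12.5×(428−628) = -6210 J.

-6210 J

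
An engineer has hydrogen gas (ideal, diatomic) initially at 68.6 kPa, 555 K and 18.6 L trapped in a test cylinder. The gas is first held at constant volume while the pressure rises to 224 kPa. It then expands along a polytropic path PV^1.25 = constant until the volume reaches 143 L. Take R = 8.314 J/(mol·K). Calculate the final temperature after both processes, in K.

n = P₁V₁/(RT₁) = 68.6×18.6/(8.314×555) = 0.277 mol.
Step 1 — Isochoric: V stays 18.6 L; P/T = const ⇒ T₂ = 1810 K, P₂ = 224 kPa.
W = 0 (no volume change).
ΔU = nCvΔT = 0.277×20.8×(1810−555) = 7230 J.
Q = ΔU = 7230 J.
State after step 1: P = 224 kPa, V = 18.6 L, T = 1810 K.
Step 2 — Polytropic n=1.25: T₂ = T₁(V₁/V₂)^(n−1) = 1810×(0.130)^0.25 = 1090 K; P₂ = P₁(V₁/V₂)^n = 17.5 kPa.
W = (P₁V₁−P₂V₂)/(n−1) = (224×18.6−17.5×143)/0.25 = 6660 J.
ΔU = nCvΔT = 0.277×20.8×(1090−1810) = -4160 J.
Q = ΔU + W = 2500 J.
Net over both steps: W = 6660 J, Q = 9720 J, ΔU = 3070 J.

1090 K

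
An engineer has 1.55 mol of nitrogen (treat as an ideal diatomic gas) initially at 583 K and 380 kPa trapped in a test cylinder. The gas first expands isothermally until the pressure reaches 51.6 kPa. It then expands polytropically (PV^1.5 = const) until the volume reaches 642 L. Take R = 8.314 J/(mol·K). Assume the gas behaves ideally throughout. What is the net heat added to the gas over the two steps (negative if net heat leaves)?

V₁ = nRT₁/P₁ = 1.55×8.314×583/380 = 19.8 L.
Step 1 — Isothermal: T stays 583 K; PV = const ⇒ V₂ = 146 L, P₂ = 51.6 kPa.
ΔU = 0 (ideal gas, T constant).
W = nRT ln(V₂/V₁) = 1.55×8.314×583×ln(7.36) = 15000 J.
Q = ΔU + W = 15000 J.
State after step 1: P = 51.6 kPa, V = 146 L, T = 583 K.
Step 2 — Polytropic n=1.5: T₂ = T₁(V₁/V₂)^(n−1) = 583×(0.227)^0.50 = 278 K; P₂ = P₁(V₁/V₂)^n = 5.57 kPa.
W = (P₁V₁−P₂V₂)/(n−1) = (51.6×146−5.57×642)/0.50 = 7870 J.
ΔU = nCvΔT = 1.55×20.8×(278−583) = -9840 J.
Q = ΔU + W = -1970 J.
Net over both steps: W = 22900 J, Q = 13000 J, ΔU = -9840 J.

13000 J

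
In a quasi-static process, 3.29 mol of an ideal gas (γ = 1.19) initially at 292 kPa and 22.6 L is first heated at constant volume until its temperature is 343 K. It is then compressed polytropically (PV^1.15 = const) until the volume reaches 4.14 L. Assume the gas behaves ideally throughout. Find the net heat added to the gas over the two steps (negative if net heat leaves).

10800 J

T₁ = P₁V₁/(nR) = 292×22.6/(3.29×8.314) = 241 K.
Step 1 — Isochoric: V stays 22.6 L; P/T = const ⇒ T₂ = 343 K, P₂ = 415 kPa.
W = 0 (no volume change).
ΔU = nCvΔT = 3.29×43.8×(343−241) = 14600 J.
Q = ΔU = 14600 J.
State after step 1: P = 415 kPa, V = 22.6 L, T = 343 K.
Step 2 — Polytropic n=1.15: T₂ = T₁(V₁/V₂)^(n−1) = 343×(5.46)^0.15 = 442 K; P₂ = P₁(V₁/V₂)^n = 2920 kPa.
W = (P₁V₁−P₂V₂)/(n−1) = (415×22.6−2920×4.14)/0.15 = -18100 J.
ΔU = nCvΔT = 3.29×43.8×(442−343) = 14300 J.
Q = ΔU + W = -3820 J.
Net over both steps: W = -18100 J, Q = 10800 J, ΔU = 29000 J.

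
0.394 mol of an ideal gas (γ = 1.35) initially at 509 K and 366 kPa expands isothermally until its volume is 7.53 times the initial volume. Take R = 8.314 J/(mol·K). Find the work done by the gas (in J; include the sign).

V₁ = nRT₁/P₁ = 0.394×8.314×509/366 = 4.56 L.
Isothermal: T stays 509 K; PV = const ⇒ V₂ = 34.3 L, P₂ = 48.6 kPa.
W = nRT ln(V₂/V₁) = 0.394×8.314×509×ln(7.53) = 3370 J.

3370 J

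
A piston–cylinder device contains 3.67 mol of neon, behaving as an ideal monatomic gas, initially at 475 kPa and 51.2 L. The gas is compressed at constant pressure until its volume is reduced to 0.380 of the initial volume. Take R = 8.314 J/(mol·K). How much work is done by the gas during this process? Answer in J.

T₁ = P₁V₁/(nR) = 475×51.2/(3.67×8.314) = 797 K.
Isobaric: P stays 475 kPa; V/T = const ⇒ T₂ = 303 K, V₂ = 19.5 L.
W = PΔV = 475×(19.5−51.2) kPa·L = -15100 J.

-15100 J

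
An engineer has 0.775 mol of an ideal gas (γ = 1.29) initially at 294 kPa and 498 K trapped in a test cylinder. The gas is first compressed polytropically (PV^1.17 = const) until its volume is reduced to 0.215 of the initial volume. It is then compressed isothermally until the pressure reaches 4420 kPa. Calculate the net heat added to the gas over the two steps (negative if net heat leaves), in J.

-6130 J

V₁ = nRT₁/P₁ = 0.775×8.314×498/294 = 10.9 L.
Step 1 — Polytropic n=1.17: T₂ = T₁(V₁/V₂)^(n−1) = 498×(4.65)^0.17 = 647 K; P₂ = P₁(V₁/V₂)^n = 1780 kPa.
W = (P₁V₁−P₂V₂)/(n−1) = (294×10.9−1780×2.35)/0.17 = -5640 J.
ΔU = nCvΔT = 0.775×28.7×(647−498) = 3300 J.
Q = ΔU + W = -2330 J.
State after step 1: P = 1780 kPa, V = 2.35 L, T = 647 K.
Step 2 — Isothermal: T stays 647 K; PV = const ⇒ V₂ = 0.943 L, P₂ = 4420 kPa.
ΔU = 0 (ideal gas, T constant).
W = nRT ln(V₂/V₁) = 0.775×8.314×647×ln(0.402) = -3800 J.
Q = ΔU + W = -3800 J.
Net over both steps: W = -9440 J, Q = -6130 J, ΔU = 3300 J.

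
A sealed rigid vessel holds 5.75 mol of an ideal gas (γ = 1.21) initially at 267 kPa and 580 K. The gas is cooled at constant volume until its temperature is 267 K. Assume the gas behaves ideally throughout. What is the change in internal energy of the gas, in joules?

-71300 J

V₁ = nRT₁/P₁ = 5.75×8.314×580/267 = 104 L.
Isochoric: V stays 104 L; P/T = const ⇒ T₂ = 267 K, P₂ = 123 kPa.
For an ideal gas ΔU = nCvΔT with Cv = R/(γ−1) = 39.6 J/(mol·K).
ΔU = 5.75×39.6×(267−580) = -71300 J.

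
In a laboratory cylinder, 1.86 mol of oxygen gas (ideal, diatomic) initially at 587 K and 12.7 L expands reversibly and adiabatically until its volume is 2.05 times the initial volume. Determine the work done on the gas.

-5660 J

P₁ = nRT₁/V₁ = 1.86×8.314×587/12.7 = 715 kPa.
Adiabatic: TV^(γ−1) = const ⇒ T₂ = 587×(0.488)^0.400 = 440 K; PV^γ = const ⇒ P₂ = 262 kPa.
ΔU = nCvΔT = 1.86×20.8×(440−587) = -5660 J.
Q = 0 for an adiabatic process, so W = −ΔU = 5660 J.
Work done on the gas = −W_by = -5660 J.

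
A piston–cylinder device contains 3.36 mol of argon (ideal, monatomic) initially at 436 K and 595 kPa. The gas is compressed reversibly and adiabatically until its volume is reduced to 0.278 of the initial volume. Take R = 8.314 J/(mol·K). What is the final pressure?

V₁ = nRT₁/P₁ = 3.36×8.314×436/595 = 20.5 L.
Adiabatic: TV^(γ−1) = const ⇒ T₂ = 436×(3.60)^0.667 = 1020 K; PV^γ = const ⇒ P₂ = 5020 kPa.

5020 kPa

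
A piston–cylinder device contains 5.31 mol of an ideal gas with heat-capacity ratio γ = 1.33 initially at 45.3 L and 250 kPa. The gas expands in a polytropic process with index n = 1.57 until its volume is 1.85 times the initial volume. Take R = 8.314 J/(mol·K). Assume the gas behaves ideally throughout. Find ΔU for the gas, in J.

T₁ = P₁V₁/(nR) = 250×45.3/(5.31×8.314) = 257 K.
Polytropic n=1.57: T₂ = T₁(V₁/V₂)^(n−1) = 257×(0.541)^0.57 = 181 K; P₂ = P₁(V₁/V₂)^n = 95.2 kPa.
For an ideal gas ΔU = nCvΔT with Cv = R/(γ−1) = 25.2 J/(mol·K).
ΔU = 5.31×25.2×(181−257) = -10200 J.

-10200 J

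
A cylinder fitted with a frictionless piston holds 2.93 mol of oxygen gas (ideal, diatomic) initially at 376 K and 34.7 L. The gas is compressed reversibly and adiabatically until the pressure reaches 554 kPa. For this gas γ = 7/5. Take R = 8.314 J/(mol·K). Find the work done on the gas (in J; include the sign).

5400 J

P₁ = nRT₁/V₁ = 2.93×8.314×376/34.7 = 264 kPa.
Adiabatic: T₂/T₁ = (P₂/P₁)^((γ−1)/γ) ⇒ T₂ = 376×(2.10)^0.286 = 465 K; V₂ = 20.4 L.
ΔU = nCvΔT = 2.93×20.8×(465−376) = 5400 J.
Q = 0 for an adiabatic process, so W = −ΔU = -5400 J.
Work done on the gas = −W_by = 5400 J.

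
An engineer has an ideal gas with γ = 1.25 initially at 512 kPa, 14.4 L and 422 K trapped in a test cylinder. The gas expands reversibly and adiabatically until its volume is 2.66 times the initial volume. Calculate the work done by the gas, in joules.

n = P₁V₁/(RT₁) = 512×14.4/(8.314×422) = 2.10 mol.
Adiabatic: TV^(γ−1) = const ⇒ T₂ = 422×(0.376)^0.250 = 330 K; PV^γ = const ⇒ P₂ = 151 kPa.
ΔU = nCvΔT = 2.10×33.3×(330−422) = -6400 J.
Q = 0 for an adiabatic process, so W = −ΔU = 6400 J.

6400 J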